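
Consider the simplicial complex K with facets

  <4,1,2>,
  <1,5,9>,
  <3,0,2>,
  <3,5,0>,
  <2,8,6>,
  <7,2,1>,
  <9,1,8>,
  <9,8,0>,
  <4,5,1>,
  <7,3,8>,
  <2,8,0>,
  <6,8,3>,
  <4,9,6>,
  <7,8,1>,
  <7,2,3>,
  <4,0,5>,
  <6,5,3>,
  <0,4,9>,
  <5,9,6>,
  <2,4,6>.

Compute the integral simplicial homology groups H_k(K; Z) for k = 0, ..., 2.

H_0 ≅ Z,  H_1 ≅ Z ⊕ Z/2,  H_2 = 0.

Fix the vertex order 0 < 1 < 2 < 3 < 4 < 5 < 6 < 7 < 8 < 9 and write every simplex with vertices in increasing order. Then dim K = 2 and the simplices of K are:

  0-simplices (10): [0], [1], [2], [3], [4], [5], [6], [7], [8], [9]
  1-simplices (30): (30 of them)
  2-simplices (20): (20 of them)

giving chain groups C_0 ≅ Z^10, C_1 ≅ Z^30, C_2 ≅ Z^20.

∂_1: C_1 → C_0 sends each edge [p,q] (with p < q) to q − p. For instance
  ∂[8,9] = [9] − [8].
The 10×30 boundary matrix has rank 9 and Smith normal form diag(1,1,1,1,1,1,1,1,1).

∂_2: C_2 → C_1 sends each 2-simplex [p,q,r] to [q,r] − [p,r] + [p,q]. For instance
  ∂[0,8,9] = [8,9] − [0,9] + [0,8],
  ∂[1,2,4] = [2,4] − [1,4] + [1,2].
As a 30×20 matrix over Z this has rank 20, with invariant factors (1,1,1,1,1,1,1,1,1,1,1,1,1,1,1,1,1,1,1,2).

From H_k ≅ ker(∂_k) / im(∂_{k+1}) we obtain:

  H_0: rank C_0 − rank ∂_1 = 10 − 9 = 1, and the invariant factors of ∂_1 are all 1, so H_0 = Z.
  H_1: rank ker ∂_1 − rank ∂_2 = (30 − 9) − 20 = 1, and ∂_2 has invariant factor 2 > 1, so H_1 = Z ⊕ Z/2.
  H_2: rank ker ∂_2 − rank ∂_3 = (20 − 20) − 0 = 0, and there is no ∂_3, so H_2 = 0.

(K is a triangulation of the Klein bottle.)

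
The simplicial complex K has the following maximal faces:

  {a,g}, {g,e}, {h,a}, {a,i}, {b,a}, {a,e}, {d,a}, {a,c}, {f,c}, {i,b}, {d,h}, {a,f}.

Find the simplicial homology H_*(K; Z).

H_0 = Z,  H_1 = Z^4.

Take the total order a < b < c < d < e < f < g < h < i on the vertex set. Then K (dimension 1) consists of the simplices:

  0-simplices (9): a, b, c, d, e, f, g, h, i
  1-simplices (12): ab, ac, ad, ae, af, ag, ah, ai, bi, cf, dh, eg

so the chain groups are C_0 ≅ Z^9, C_1 ≅ Z^12.

∂_1: C_1 → C_0 is given by ∂[p,q] = [q] − [p]. For instance
  ∂af = f − a.
As a 9×12 matrix over Z this has rank 8, with invariant factors (1,1,1,1,1,1,1,1).

Computing H_k = (kernel of ∂_k) / (image of ∂_{k+1}):

  H_0: rank C_0 − rank ∂_1 = 9 − 8 = 1, and the invariant factors of ∂_1 are all 1, so H_0 = Z.
  H_1: rank ker ∂_1 − rank ∂_2 = (12 − 8) − 0 = 4, and there is no ∂_2, so H_1 = Z^4.

As a check, the Euler characteristic is 9 − 12 = -3, which agrees with 1 − 4 = -3.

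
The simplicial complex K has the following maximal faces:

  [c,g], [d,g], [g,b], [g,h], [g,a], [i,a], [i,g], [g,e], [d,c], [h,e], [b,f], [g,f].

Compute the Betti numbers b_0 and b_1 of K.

K has 9 vertices, 12 edges.
rank ∂_0 = 0, rank ∂_1 = 8 ⇒ b_0 = 9 − 0 − 8 = 1; all invariant factors of ∂_1 are 1 so no torsion. So H_0 = Z.
rank ∂_1 = 8, rank ∂_2 = 0 ⇒ b_1 = 12 − 8 − 0 = 4. So H_1 = Z^4.

b_0 = 1, b_1 = 4.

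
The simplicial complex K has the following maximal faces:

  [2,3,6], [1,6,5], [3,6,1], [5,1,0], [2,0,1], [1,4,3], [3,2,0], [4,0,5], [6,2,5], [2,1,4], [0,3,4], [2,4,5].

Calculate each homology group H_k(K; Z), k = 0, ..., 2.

H_0 = Z,  H_1 = Z/2,  H_2 = 0.

Fix the vertex order 0 < 1 < 2 < 3 < 4 < 5 < 6 and write every simplex with vertices in increasing order. Then dim K = 2 and the simplices of K are:

  0-simplices (7): [0], [1], [2], [3], [4], [5], [6]
  1-simplices (18): [0,1], [0,2], [0,3], [0,4], [0,5], [1,2], [1,3], [1,4], [1,5], [1,6], [2,3], [2,4], [2,5], [2,6], [3,4], [3,6], [4,5], [5,6]
  2-simplices (12): [0,1,2], [0,1,5], [0,2,3], [0,3,4], [0,4,5], [1,2,4], [1,3,4], [1,3,6], [1,5,6], [2,3,6], [2,4,5], [2,5,6]

so the chain groups are C_0 ≅ Z^7, C_1 ≅ Z^18, C_2 ≅ Z^12.

∂_1: C_1 → C_0 sends each edge [p,q] (with p < q) to q − p. For instance
  ∂[0,2] = [2] − [0].
The 7×18 boundary matrix has rank 6 and Smith normal form diag(1,1,1,1,1,1).

Boundary ∂_2: C_2 → C_1 maps a triangle to the signed sum of its edges. For instance
  ∂[2,4,5] = [4,5] − [2,5] + [2,4],
  ∂[0,1,5] = [1,5] − [0,5] + [0,1].
The resulting 18×12 matrix has rank 12, and its Smith normal form has invariant factors (1,1,1,1,1,1,1,1,1,1,1,2).

Reading off H_k = ker ∂_k / im ∂_{k+1}:

  H_0: rank C_0 − rank ∂_1 = 7 − 6 = 1, and the invariant factors of ∂_1 are all 1, so H_0 = Z.
  H_1: rank ker ∂_1 − rank ∂_2 = (18 − 6) − 12 = 0, and ∂_2 has invariant factor 2 > 1, so H_1 = Z/2.
  H_2: rank ker ∂_2 − rank ∂_3 = (12 − 12) − 0 = 0, and there is no ∂_3, so H_2 = 0.

(K is a triangulation of the real projective plane RP^2.)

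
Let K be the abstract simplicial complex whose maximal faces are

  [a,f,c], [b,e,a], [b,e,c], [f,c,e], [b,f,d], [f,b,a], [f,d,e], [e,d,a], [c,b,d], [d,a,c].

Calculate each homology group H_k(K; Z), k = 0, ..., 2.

H_0 = Z,  H_1 = Z/2Z,  H_2 = 0.

We work with the vertex ordering a < b < c < d < e < f. The simplices of K, each written with vertices in increasing order, are:

  0-simplices (6): a, b, c, d, e, f
  1-simplices (15): ab, ac, ad, ae, af, bc, bd, be, bf, cd, ce, cf, de, df, ef
  2-simplices (10): abe, abf, acd, acf, ade, bcd, bce, bdf, cef, def

Hence C_0 ≅ Z^6, C_1 ≅ Z^15, C_2 ≅ Z^10.

The boundary map ∂_1: C_1 → C_0 maps an edge to its endpoints' difference, ∂[p,q] = q − p.
As a 6×15 matrix over Z this has rank 5, with invariant factors (1,1,1,1,1).

Boundary ∂_2: C_2 → C_1 sends each 2-simplex [p,q,r] to [q,r] − [p,r] + [p,q]. For instance
  ∂def = ef − df + de,
  ∂bcd = cd − bd + bc.
This gives a 15×10 integer matrix of rank 10; reducing to Smith normal form yields diagonal entries (1,1,1,1,1,1,1,1,1,2).

Reading off H_k = ker ∂_k / im ∂_{k+1}:

  H_0: rank C_0 − rank ∂_1 = 6 − 5 = 1, and the invariant factors of ∂_1 are all 1, so H_0 ≅ Z.
  H_1: rank ker ∂_1 − rank ∂_2 = (15 − 5) − 10 = 0, and ∂_2 has invariant factor 2 > 1, so H_1 ≅ Z/2Z.
  H_2: rank ker ∂_2 − rank ∂_3 = (10 − 10) − 0 = 0, and there is no ∂_3, so H_2 ≅ 0.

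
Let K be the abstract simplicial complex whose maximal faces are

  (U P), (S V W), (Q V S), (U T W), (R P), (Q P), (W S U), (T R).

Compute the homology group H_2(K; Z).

H_2 ≅ 0.

We work with the vertex ordering P < Q < R < S < T < U < V < W. The simplices of K, each written with vertices in increasing order, are:

  0-simplices (8): P, Q, R, S, T, U, V, W
  1-simplices (13): PQ, PR, PU, QS, QV, RT, SU, SV, SW, TU, TW, UW, VW
  2-simplices (4): QSV, SUW, SVW, TUW

giving chain groups C_0 ≅ Z^8, C_1 ≅ Z^13, C_2 ≅ Z^4.

Boundary ∂_1: C_1 → C_0 maps an edge to its endpoints' difference, ∂[p,q] = q − p.
This gives a 8×13 integer matrix of rank 7; reducing to Smith normal form yields diagonal entries (1,1,1,1,1,1,1).

Boundary ∂_2: C_2 → C_1 maps a triangle to the signed sum of its edges. For instance
  ∂TUW = UW − TW + TU,
  ∂SVW = VW − SW + SV.
The 13×4 boundary matrix has rank 4 and Smith normal form diag(1,1,1,1).

Reading off H_k = ker ∂_k / im ∂_{k+1}:

  H_2: rank ker ∂_2 − rank ∂_3 = (4 − 4) − 0 = 0, and there is no ∂_3, so H_2 ≅ 0.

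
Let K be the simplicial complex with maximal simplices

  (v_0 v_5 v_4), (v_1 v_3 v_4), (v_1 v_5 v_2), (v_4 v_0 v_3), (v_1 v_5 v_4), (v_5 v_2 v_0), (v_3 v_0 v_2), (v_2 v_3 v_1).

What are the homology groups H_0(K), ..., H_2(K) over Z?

H_0 ≅ Z,  H_1 = 0,  H_2 ≅ Z.

We work with the vertex ordering v_0 < v_1 < v_2 < v_3 < v_4 < v_5. The simplices of K, each written with vertices in increasing order, are:

  0-simplices (6): [v_0], [v_1], [v_2], [v_3], [v_4], [v_5]
  1-simplices (12): [v_0,v_2], [v_0,v_3], [v_0,v_4], [v_0,v_5], [v_1,v_2], [v_1,v_3], [v_1,v_4], [v_1,v_5], [v_2,v_3], [v_2,v_5], [v_3,v_4], [v_4,v_5]
  2-simplices (8): [v_0,v_2,v_3], [v_0,v_2,v_5], [v_0,v_3,v_4], [v_0,v_4,v_5], [v_1,v_2,v_3], [v_1,v_2,v_5], [v_1,v_3,v_4], [v_1,v_4,v_5]

giving chain groups C_0 ≅ Z^6, C_1 ≅ Z^12, C_2 ≅ Z^8.

The boundary map ∂_1: C_1 → C_0 is given by ∂[p,q] = [q] − [p].
As a 6×12 matrix over Z this has rank 5, with invariant factors (1,1,1,1,1).

Boundary ∂_2: C_2 → C_1 sends each 2-simplex [p,q,r] to [q,r] − [p,r] + [p,q]. For instance
  ∂[v_1,v_2,v_3] = [v_2,v_3] − [v_1,v_3] + [v_1,v_2],
  ∂[v_1,v_3,v_4] = [v_3,v_4] − [v_1,v_4] + [v_1,v_3].
This gives a 12×8 integer matrix of rank 7; reducing to Smith normal form yields diagonal entries (1,1,1,1,1,1,1).

Computing H_k = (kernel of ∂_k) / (image of ∂_{k+1}):

  H_0: rank C_0 − rank ∂_1 = 6 − 5 = 1, and the invariant factors of ∂_1 are all 1, so H_0 ≅ Z.
  H_1: rank ker ∂_1 − rank ∂_2 = (12 − 5) − 7 = 0, and the invariant factors of ∂_2 are all 1, so H_1 ≅ 0.
  H_2: rank ker ∂_2 − rank ∂_3 = (8 − 7) − 0 = 1, and there is no ∂_3, so H_2 ≅ Z.

(K is a triangulation of the 2-sphere S^2.)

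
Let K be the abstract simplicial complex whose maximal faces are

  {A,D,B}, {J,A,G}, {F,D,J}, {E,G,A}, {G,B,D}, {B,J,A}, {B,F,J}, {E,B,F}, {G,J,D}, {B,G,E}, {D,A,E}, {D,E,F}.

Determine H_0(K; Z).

H_0 ≅ Z.

Order the vertices as A < B < D < E < F < G < J. Listing each simplex with vertices in this order, K has dimension 2 with simplices:

  0-simplices (7): A, B, D, E, F, G, J
  1-simplices (18): AB, AD, AE, AG, AJ, BD, BE, BF, BG, BJ, DE, DF, DG, DJ, EF, EG, FJ, GJ
  2-simplices (12): ABD, ABJ, ADE, AEG, AGJ, BDG, BEF, BEG, BFJ, DEF, DFJ, DGJ

Hence C_0 ≅ Z^7, C_1 ≅ Z^18, C_2 ≅ Z^12.

The boundary map ∂_1: C_1 → C_0 sends each edge [p,q] (with p < q) to q − p.
The 7×18 boundary matrix has rank 6 and Smith normal form diag(1,1,1,1,1,1).

Boundary ∂_2: C_2 → C_1 sends each 2-simplex [p,q,r] to [q,r] − [p,r] + [p,q]. For instance
  ∂BFJ = FJ − BJ + BF,
  ∂AEG = EG − AG + AE.
The resulting 18×12 matrix has rank 12, and its Smith normal form has invariant factors (1,1,1,1,1,1,1,1,1,1,1,2).

Reading off H_k = ker ∂_k / im ∂_{k+1}:

  H_0: rank C_0 − rank ∂_1 = 7 − 6 = 1, and the invariant factors of ∂_1 are all 1, so H_0 = Z.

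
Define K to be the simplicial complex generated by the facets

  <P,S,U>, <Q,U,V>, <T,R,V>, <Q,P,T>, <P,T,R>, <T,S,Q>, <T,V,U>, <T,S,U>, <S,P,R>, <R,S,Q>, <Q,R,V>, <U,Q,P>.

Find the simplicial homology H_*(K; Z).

Order the vertices as P < Q < R < S < T < U < V. Listing each simplex with vertices in this order, K has dimension 2 with simplices:

  0-simplices (7): P, Q, R, S, T, U, V
  1-simplices (18): PQ, PR, PS, PT, PU, QR, QS, QT, QU, QV, RS, RT, RV, ST, SU, TU, TV, UV
  2-simplices (12): PQT, PQU, PRS, PRT, PSU, QRS, QRV, QST, QUV, RTV, STU, TUV

Hence C_0 ≅ Z^7, C_1 ≅ Z^18, C_2 ≅ Z^12.

Boundary ∂_1: C_1 → C_0 sends each edge [p,q] (with p < q) to q − p. For instance
  ∂RS = S − R.
The 7×18 boundary matrix has rank 6 and Smith normal form diag(1,1,1,1,1,1).

∂_2: C_2 → C_1 maps a triangle to the signed sum of its edges. For instance
  ∂PQU = QU − PU + PQ,
  ∂QRS = RS − QS + QR.
The resulting 18×12 matrix has rank 12, and its Smith normal form has invariant factors (1,1,1,1,1,1,1,1,1,1,1,2).

Computing H_k = (kernel of ∂_k) / (image of ∂_{k+1}):

  H_0: rank C_0 − rank ∂_1 = 7 − 6 = 1, and the invariant factors of ∂_1 are all 1, so H_0 ≅ Z.
  H_1: rank ker ∂_1 − rank ∂_2 = (18 − 6) − 12 = 0, and ∂_2 has invariant factor 2 > 1, so H_1 ≅ Z/2.
  H_2: rank ker ∂_2 − rank ∂_3 = (12 − 12) − 0 = 0, and there is no ∂_3, so H_2 ≅ 0.

H_0 ≅ Z,  H_1 ≅ Z/2,  H_2 = 0.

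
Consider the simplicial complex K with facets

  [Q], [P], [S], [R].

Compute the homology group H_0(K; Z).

Order the vertices as P < Q < R < S. Listing each simplex with vertices in this order, K has dimension 0 with simplices:

  0-simplices (4): P, Q, R, S

so the chain groups are C_0 ≅ Z^4.

Now H_k = ker ∂_k / im ∂_{k+1}, so:

  H_0: rank C_0 − rank ∂_1 = 4 − 0 = 4, and there is no ∂_1, so H_0 = Z^4.

H_0 = Z^4.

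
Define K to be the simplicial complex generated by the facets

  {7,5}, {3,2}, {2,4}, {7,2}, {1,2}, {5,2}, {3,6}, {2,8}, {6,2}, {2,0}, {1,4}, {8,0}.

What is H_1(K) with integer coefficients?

Fix the vertex order 0 < 1 < 2 < 3 < 4 < 5 < 6 < 7 < 8 and write every simplex with vertices in increasing order. Then dim K = 1 and the simplices of K are:

  0-simplices (9): [0], [1], [2], [3], [4], [5], [6], [7], [8]
  1-simplices (12): [0,2], [0,8], [1,2], [1,4], [2,3], [2,4], [2,5], [2,6], [2,7], [2,8], [3,6], [5,7]

Hence C_0 ≅ Z^9, C_1 ≅ Z^12.

Boundary ∂_1: C_1 → C_0 maps an edge to its endpoints' difference, ∂[p,q] = q − p. For instance
  ∂[2,5] = [5] − [2].
The resulting 9×12 matrix has rank 8, and its Smith normal form has invariant factors (1,1,1,1,1,1,1,1).

From H_k ≅ ker(∂_k) / im(∂_{k+1}) we obtain:

  H_1: rank ker ∂_1 − rank ∂_2 = (12 − 8) − 0 = 4, and there is no ∂_2, so H_1 ≅ Z^4.

(K is a triangulation of a wedge of 4 circles.)

H_1 ≅ Z^4.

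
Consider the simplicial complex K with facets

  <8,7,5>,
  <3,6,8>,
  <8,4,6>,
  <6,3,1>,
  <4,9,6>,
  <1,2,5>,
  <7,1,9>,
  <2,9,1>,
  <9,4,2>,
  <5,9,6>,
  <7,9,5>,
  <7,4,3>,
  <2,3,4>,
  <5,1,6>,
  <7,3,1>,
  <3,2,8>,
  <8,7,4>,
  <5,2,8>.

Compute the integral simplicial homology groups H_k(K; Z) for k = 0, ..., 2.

H_0 = Z,  H_1 = Z × Z/2,  H_2 = 0.

K has 9 vertices, 27 edges, 18 triangles.
rank ∂_0 = 0, rank ∂_1 = 8 ⇒ b_0 = 9 − 0 − 8 = 1; all invariant factors of ∂_1 are 1 so no torsion. So H_0 ≅ Z.
rank ∂_1 = 8, rank ∂_2 = 18 ⇒ b_1 = 27 − 8 − 18 = 1; ∂_2 has invariant factor(s) [2] giving torsion. So H_1 ≅ Z × Z/2.
rank ∂_2 = 18, rank ∂_3 = 0 ⇒ b_2 = 18 − 18 − 0 = 0. So H_2 ≅ 0.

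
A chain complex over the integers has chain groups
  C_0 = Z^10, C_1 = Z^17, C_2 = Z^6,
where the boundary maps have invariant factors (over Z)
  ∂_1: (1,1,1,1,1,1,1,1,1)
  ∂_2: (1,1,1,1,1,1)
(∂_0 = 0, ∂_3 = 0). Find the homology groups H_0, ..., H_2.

H_0 = Z,  H_1 = Z^2,  H_2 = 0.

H_0: b_0 = 10 − 0 − 9 = 1; torsion from ∂_1 factors > 1: none. So H_0 = Z.
H_1: b_1 = 17 − 9 − 6 = 2; torsion from ∂_2 factors > 1: none. So H_1 = Z^2.
H_2: b_2 = 6 − 6 − 0 = 0; torsion from ∂_3 factors > 1: none. So H_2 = 0.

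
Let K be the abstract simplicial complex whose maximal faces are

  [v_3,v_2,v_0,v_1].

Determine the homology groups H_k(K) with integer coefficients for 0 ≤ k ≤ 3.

We work with the vertex ordering v_0 < v_1 < v_2 < v_3. The simplices of K, each written with vertices in increasing order, are:

  0-simplices (4): [v_0], [v_1], [v_2], [v_3]
  1-simplices (6): [v_0,v_1], [v_0,v_2], [v_0,v_3], [v_1,v_2], [v_1,v_3], [v_2,v_3]
  2-simplices (4): [v_0,v_1,v_2], [v_0,v_1,v_3], [v_0,v_2,v_3], [v_1,v_2,v_3]
  3-simplices (1): [v_0,v_1,v_2,v_3]

Hence C_0 ≅ Z^4, C_1 ≅ Z^6, C_2 ≅ Z^4, C_3 ≅ Z^1.

Boundary ∂_1: C_1 → C_0 maps an edge to its endpoints' difference, ∂[p,q] = q − p.
As a 4×6 matrix over Z this has rank 3, with invariant factors (1,1,1).

The boundary map ∂_2: C_2 → C_1 maps a triangle to the signed sum of its edges. For instance
  ∂[v_0,v_1,v_2] = [v_1,v_2] − [v_0,v_2] + [v_0,v_1],
  ∂[v_1,v_2,v_3] = [v_2,v_3] − [v_1,v_3] + [v_1,v_2].
As a 6×4 matrix over Z this has rank 3, with invariant factors (1,1,1).

The boundary map ∂_3: C_3 → C_2 sends each 3-simplex σ to the alternating sum Σ_i (−1)^i (σ with its i-th vertex removed). For instance
  ∂[v_0,v_1,v_2,v_3] = [v_1,v_2,v_3] − [v_0,v_2,v_3] + [v_0,v_1,v_3] − [v_0,v_1,v_2].
The resulting 4×1 matrix has rank 1, and its Smith normal form has invariant factors (1).

From H_k ≅ ker(∂_k) / im(∂_{k+1}) we obtain:

  H_0: rank C_0 − rank ∂_1 = 4 − 3 = 1, and the invariant factors of ∂_1 are all 1, so H_0 = Z.
  H_1: rank ker ∂_1 − rank ∂_2 = (6 − 3) − 3 = 0, and the invariant factors of ∂_2 are all 1, so H_1 = 0.
  H_2: rank ker ∂_2 − rank ∂_3 = (4 − 3) − 1 = 0, and the invariant factors of ∂_3 are all 1, so H_2 = 0.
  H_3: rank ker ∂_3 − rank ∂_4 = (1 − 1) − 0 = 0, and there is no ∂_4, so H_3 = 0.

As a check, the Euler characteristic is 4 − 6 + 4 − 1 = 1, which agrees with 1 − 0 + 0 − 0 = 1.

H_0 = Z,  H_1 = 0,  H_2 = 0,  H_3 = 0.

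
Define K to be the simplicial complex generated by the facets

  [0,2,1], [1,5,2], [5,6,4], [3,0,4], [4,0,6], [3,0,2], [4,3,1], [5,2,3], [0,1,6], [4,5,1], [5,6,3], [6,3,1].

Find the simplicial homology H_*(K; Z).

H_0 ≅ Z,  H_1 ≅ Z/2,  H_2 = 0.

We work with the vertex ordering 0 < 1 < 2 < 3 < 4 < 5 < 6. The simplices of K, each written with vertices in increasing order, are:

  0-simplices (7): [0], [1], [2], [3], [4], [5], [6]
  1-simplices (18): [0,1], [0,2], [0,3], [0,4], [0,6], [1,2], [1,3], [1,4], [1,5], [1,6], [2,3], [2,5], [3,4], [3,5], [3,6], [4,5], [4,6], [5,6]
  2-simplices (12): [0,1,2], [0,1,6], [0,2,3], [0,3,4], [0,4,6], [1,2,5], [1,3,4], [1,3,6], [1,4,5], [2,3,5], [3,5,6], [4,5,6]

Hence C_0 ≅ Z^7, C_1 ≅ Z^18, C_2 ≅ Z^12.

Boundary ∂_1: C_1 → C_0 is given by ∂[p,q] = [q] − [p].
This gives a 7×18 integer matrix of rank 6; reducing to Smith normal form yields diagonal entries (1,1,1,1,1,1).

∂_2: C_2 → C_1 sends each 2-simplex [p,q,r] to [q,r] − [p,r] + [p,q]. For instance
  ∂[0,1,2] = [1,2] − [0,2] + [0,1],
  ∂[0,1,6] = [1,6] − [0,6] + [0,1].
This gives a 18×12 integer matrix of rank 12; reducing to Smith normal form yields diagonal entries (1,1,1,1,1,1,1,1,1,1,1,2).

Computing H_k = (kernel of ∂_k) / (image of ∂_{k+1}):

  H_0: rank C_0 − rank ∂_1 = 7 − 6 = 1, and the invariant factors of ∂_1 are all 1, so H_0 = Z.
  H_1: rank ker ∂_1 − rank ∂_2 = (18 − 6) − 12 = 0, and ∂_2 has invariant factor 2 > 1, so H_1 = Z/2.
  H_2: rank ker ∂_2 − rank ∂_3 = (12 − 12) − 0 = 0, and there is no ∂_3, so H_2 = 0.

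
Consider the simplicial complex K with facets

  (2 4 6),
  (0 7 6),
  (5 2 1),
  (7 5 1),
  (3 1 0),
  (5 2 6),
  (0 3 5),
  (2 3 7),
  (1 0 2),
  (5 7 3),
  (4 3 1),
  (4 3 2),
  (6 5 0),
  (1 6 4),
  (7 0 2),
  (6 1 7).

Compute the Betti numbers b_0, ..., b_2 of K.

b_0 = 1, b_1 = 2, b_2 = 1.

We work with the vertex ordering 0 < 1 < 2 < 3 < 4 < 5 < 6 < 7. The simplices of K, each written with vertices in increasing order, are:

  0-simplices (8): [0], [1], [2], [3], [4], [5], [6], [7]
  1-simplices (24): (24 of them)
  2-simplices (16): [0,1,2], [0,1,3], [0,2,7], [0,3,5], [0,5,6], [0,6,7], [1,2,5], [1,3,4], [1,4,6], [1,5,7], [1,6,7], [2,3,4], [2,3,7], [2,4,6], [2,5,6], [3,5,7]

Hence C_0 ≅ Z^8, C_1 ≅ Z^24, C_2 ≅ Z^16.

The boundary map ∂_1: C_1 → C_0 is given by ∂[p,q] = [q] − [p]. For instance
  ∂[0,6] = [6] − [0].
As a 8×24 matrix over Z this has rank 7, with invariant factors (1,1,1,1,1,1,1).

∂_2: C_2 → C_1 acts by ∂[p,q,r] = [q,r] − [p,r] + [p,q]. For instance
  ∂[1,3,4] = [3,4] − [1,4] + [1,3],
  ∂[2,3,4] = [3,4] − [2,4] + [2,3].
The resulting 24×16 matrix has rank 15, and its Smith normal form has invariant factors (1,1,1,1,1,1,1,1,1,1,1,1,1,1,1).

Computing H_k = (kernel of ∂_k) / (image of ∂_{k+1}):

  H_0: rank C_0 − rank ∂_1 = 8 − 7 = 1, and the invariant factors of ∂_1 are all 1, so H_0 = Z.
  H_1: rank ker ∂_1 − rank ∂_2 = (24 − 7) − 15 = 2, and the invariant factors of ∂_2 are all 1, so H_1 = Z^2.
  H_2: rank ker ∂_2 − rank ∂_3 = (16 − 15) − 0 = 1, and there is no ∂_3, so H_2 = Z.

As a check, the Euler characteristic is 8 − 24 + 16 = 0, which agrees with 1 − 2 + 1 = 0.
(K is a triangulation of the torus T^2.)

Hence the Betti numbers are b_0 = 1, b_1 = 2, b_2 = 1.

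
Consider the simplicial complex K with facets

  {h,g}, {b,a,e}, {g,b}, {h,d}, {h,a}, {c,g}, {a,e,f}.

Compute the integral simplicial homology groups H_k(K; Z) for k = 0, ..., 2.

H_0 ≅ Z,  H_1 ≅ Z,  H_2 = 0.

Fix the vertex order a < b < c < d < e < f < g < h and write every simplex with vertices in increasing order. Then dim K = 2 and the simplices of K are:

  0-simplices (8): a, b, c, d, e, f, g, h
  1-simplices (10): ab, ae, af, ah, be, bg, cg, dh, ef, gh
  2-simplices (2): abe, aef

giving chain groups C_0 ≅ Z^8, C_1 ≅ Z^10, C_2 ≅ Z^2.

Boundary ∂_1: C_1 → C_0 sends each edge [p,q] (with p < q) to q − p.
As a 8×10 matrix over Z this has rank 7, with invariant factors (1,1,1,1,1,1,1).

∂_2: C_2 → C_1 maps a triangle to the signed sum of its edges. For instance
  ∂aef = ef − af + ae,
  ∂abe = be − ae + ab.
As a 10×2 matrix over Z this has rank 2, with invariant factors (1,1).

Now H_k = ker ∂_k / im ∂_{k+1}, so:

  H_0: rank C_0 − rank ∂_1 = 8 − 7 = 1, and the invariant factors of ∂_1 are all 1, so H_0 ≅ Z.
  H_1: rank ker ∂_1 − rank ∂_2 = (10 − 7) − 2 = 1, and the invariant factors of ∂_2 are all 1, so H_1 ≅ Z.
  H_2: rank ker ∂_2 − rank ∂_3 = (2 − 2) − 0 = 0, and there is no ∂_3, so H_2 ≅ 0.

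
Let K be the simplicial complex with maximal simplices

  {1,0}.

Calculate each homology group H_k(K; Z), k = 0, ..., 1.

Order the vertices as 0 < 1. Listing each simplex with vertices in this order, K has dimension 1 with simplices:

  0-simplices (2): [0], [1]
  1-simplices (1): [0,1]

Hence C_0 ≅ Z^2, C_1 ≅ Z^1.

∂_1: C_1 → C_0 maps an edge to its endpoints' difference, ∂[p,q] = q − p. For instance
  ∂[0,1] = [1] − [0].
The 2×1 boundary matrix has rank 1 and Smith normal form diag(1).

Reading off H_k = ker ∂_k / im ∂_{k+1}:

  H_0: rank C_0 − rank ∂_1 = 2 − 1 = 1, and the invariant factors of ∂_1 are all 1, so H_0 = Z.
  H_1: rank ker ∂_1 − rank ∂_2 = (1 − 1) − 0 = 0, and there is no ∂_2, so H_1 = 0.

As a check, the Euler characteristic is 2 − 1 = 1, which agrees with 1 − 0 = 1.
(K is a triangulation of the 1-simplex.)

H_0 ≅ Z,  H_1 = 0.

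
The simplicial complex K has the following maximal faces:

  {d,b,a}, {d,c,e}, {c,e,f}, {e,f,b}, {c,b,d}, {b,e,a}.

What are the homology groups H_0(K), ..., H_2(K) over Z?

We work with the vertex ordering a < b < c < d < e < f. The simplices of K, each written with vertices in increasing order, are:

  0-simplices (6): a, b, c, d, e, f
  1-simplices (12): ab, ad, ae, bc, bd, be, bf, cd, ce, cf, de, ef
  2-simplices (6): abd, abe, bcd, bef, cde, cef

giving chain groups C_0 ≅ Z^6, C_1 ≅ Z^12, C_2 ≅ Z^6.

Boundary ∂_1: C_1 → C_0 maps an edge to its endpoints' difference, ∂[p,q] = q − p. For instance
  ∂de = e − d.
The resulting 6×12 matrix has rank 5, and its Smith normal form has invariant factors (1,1,1,1,1).

Boundary ∂_2: C_2 → C_1 sends each 2-simplex [p,q,r] to [q,r] − [p,r] + [p,q]. For instance
  ∂bcd = cd − bd + bc,
  ∂cef = ef − cf + ce.
This gives a 12×6 integer matrix of rank 6; reducing to Smith normal form yields diagonal entries (1,1,1,1,1,1).

Now H_k = ker ∂_k / im ∂_{k+1}, so:

  H_0: rank C_0 − rank ∂_1 = 6 − 5 = 1, and the invariant factors of ∂_1 are all 1, so H_0 = Z.
  H_1: rank ker ∂_1 − rank ∂_2 = (12 − 5) − 6 = 1, and the invariant factors of ∂_2 are all 1, so H_1 = Z.
  H_2: rank ker ∂_2 − rank ∂_3 = (6 − 6) − 0 = 0, and there is no ∂_3, so H_2 = 0.

(K is a triangulation of the cylinder S^1 x I.)

H_0 = Z,  H_1 = Z,  H_2 = 0.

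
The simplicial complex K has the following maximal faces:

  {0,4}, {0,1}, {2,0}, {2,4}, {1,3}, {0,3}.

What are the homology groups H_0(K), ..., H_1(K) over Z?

H_0 = Z,  H_1 = Z^2.

Take the total order 0 < 1 < 2 < 3 < 4 on the vertex set. Then K (dimension 1) consists of the simplices:

  0-simplices (5): [0], [1], [2], [3], [4]
  1-simplices (6): [0,1], [0,2], [0,3], [0,4], [1,3], [2,4]

so the chain groups are C_0 ≅ Z^5, C_1 ≅ Z^6.

The boundary map ∂_1: C_1 → C_0 is given by ∂[p,q] = [q] − [p].
The resulting 5×6 matrix has rank 4, and its Smith normal form has invariant factors (1,1,1,1).

Reading off H_k = ker ∂_k / im ∂_{k+1}:

  H_0: rank C_0 − rank ∂_1 = 5 − 4 = 1, and the invariant factors of ∂_1 are all 1, so H_0 ≅ Z.
  H_1: rank ker ∂_1 − rank ∂_2 = (6 − 4) − 0 = 2, and there is no ∂_2, so H_1 ≅ Z^2.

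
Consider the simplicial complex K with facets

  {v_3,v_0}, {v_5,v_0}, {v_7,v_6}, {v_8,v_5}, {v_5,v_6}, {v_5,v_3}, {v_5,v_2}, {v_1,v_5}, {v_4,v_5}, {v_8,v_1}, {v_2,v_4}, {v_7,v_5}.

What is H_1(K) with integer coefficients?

H_1 = Z^4.

Take the total order v_0 < v_1 < v_2 < v_3 < v_4 < v_5 < v_6 < v_7 < v_8 on the vertex set. Then K (dimension 1) consists of the simplices:

  0-simplices (9): [v_0], [v_1], [v_2], [v_3], [v_4], [v_5], [v_6], [v_7], [v_8]
  1-simplices (12): [v_0,v_3], [v_0,v_5], [v_1,v_5], [v_1,v_8], [v_2,v_4], [v_2,v_5], [v_3,v_5], [v_4,v_5], [v_5,v_6], [v_5,v_7], [v_5,v_8], [v_6,v_7]

Hence C_0 ≅ Z^9, C_1 ≅ Z^12.

∂_1: C_1 → C_0 is given by ∂[p,q] = [q] − [p]. For instance
  ∂[v_1,v_8] = [v_8] − [v_1].
This gives a 9×12 integer matrix of rank 8; reducing to Smith normal form yields diagonal entries (1,1,1,1,1,1,1,1).

Reading off H_k = ker ∂_k / im ∂_{k+1}:

  H_1: rank ker ∂_1 − rank ∂_2 = (12 − 8) − 0 = 4, and there is no ∂_2, so H_1 ≅ Z^4.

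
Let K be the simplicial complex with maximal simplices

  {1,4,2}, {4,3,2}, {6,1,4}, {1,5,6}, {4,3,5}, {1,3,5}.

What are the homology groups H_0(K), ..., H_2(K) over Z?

Fix the vertex order 1 < 2 < 3 < 4 < 5 < 6 and write every simplex with vertices in increasing order. Then dim K = 2 and the simplices of K are:

  0-simplices (6): [1], [2], [3], [4], [5], [6]
  1-simplices (12): [1,2], [1,3], [1,4], [1,5], [1,6], [2,3], [2,4], [3,4], [3,5], [4,5], [4,6], [5,6]
  2-simplices (6): [1,2,4], [1,3,5], [1,4,6], [1,5,6], [2,3,4], [3,4,5]

Hence C_0 ≅ Z^6, C_1 ≅ Z^12, C_2 ≅ Z^6.

Boundary ∂_1: C_1 → C_0 is given by ∂[p,q] = [q] − [p].
This gives a 6×12 integer matrix of rank 5; reducing to Smith normal form yields diagonal entries (1,1,1,1,1).

The boundary map ∂_2: C_2 → C_1 sends each 2-simplex [p,q,r] to [q,r] − [p,r] + [p,q]. For instance
  ∂[1,3,5] = [3,5] − [1,5] + [1,3],
  ∂[1,4,6] = [4,6] − [1,6] + [1,4].
As a 12×6 matrix over Z this has rank 6, with invariant factors (1,1,1,1,1,1).

From H_k ≅ ker(∂_k) / im(∂_{k+1}) we obtain:

  H_0: rank C_0 − rank ∂_1 = 6 − 5 = 1, and the invariant factors of ∂_1 are all 1, so H_0 ≅ Z.
  H_1: rank ker ∂_1 − rank ∂_2 = (12 − 5) − 6 = 1, and the invariant factors of ∂_2 are all 1, so H_1 ≅ Z.
  H_2: rank ker ∂_2 − rank ∂_3 = (6 − 6) − 0 = 0, and there is no ∂_3, so H_2 ≅ 0.

As a check, the Euler characteristic is 6 − 12 + 6 = 0, which agrees with 1 − 1 + 0 = 0.

H_0 ≅ Z,  H_1 ≅ Z,  H_2 = 0.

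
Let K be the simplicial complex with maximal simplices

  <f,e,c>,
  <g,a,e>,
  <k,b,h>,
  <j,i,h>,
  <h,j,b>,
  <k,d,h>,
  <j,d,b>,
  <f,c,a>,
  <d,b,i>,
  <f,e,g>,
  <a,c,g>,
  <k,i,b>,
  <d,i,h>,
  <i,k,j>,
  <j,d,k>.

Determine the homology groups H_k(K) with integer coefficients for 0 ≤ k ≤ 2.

K has 11 vertices, 25 edges, 15 triangles.
rank ∂_0 = 0, rank ∂_1 = 9 ⇒ b_0 = 11 − 0 − 9 = 2; all invariant factors of ∂_1 are 1 so no torsion. So H_0 = Z^2.
rank ∂_1 = 9, rank ∂_2 = 15 ⇒ b_1 = 25 − 9 − 15 = 1; ∂_2 has invariant factor(s) [2] giving torsion. So H_1 = Z ⊕ Z/2.
rank ∂_2 = 15, rank ∂_3 = 0 ⇒ b_2 = 15 − 15 − 0 = 0. So H_2 = 0.

H_0 = Z^2,  H_1 = Z ⊕ Z/2,  H_2 = 0.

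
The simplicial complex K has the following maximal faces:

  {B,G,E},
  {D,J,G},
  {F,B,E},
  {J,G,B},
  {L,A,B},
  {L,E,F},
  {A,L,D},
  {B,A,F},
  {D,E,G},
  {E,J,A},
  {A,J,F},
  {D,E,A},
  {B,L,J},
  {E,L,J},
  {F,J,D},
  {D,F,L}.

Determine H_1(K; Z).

Order the vertices as A < B < D < E < F < G < J < L. Listing each simplex with vertices in this order, K has dimension 2 with simplices:

  0-simplices (8): A, B, D, E, F, G, J, L
  1-simplices (24): AB, AD, AE, AF, AJ, AL, BE, BF, BG, BJ, BL, DE, DF, DG, DJ, DL, EF, EG, EJ, EL, FJ, FL, GJ, JL
  2-simplices (16): ABF, ABL, ADE, ADL, AEJ, AFJ, BEF, BEG, BGJ, BJL, DEG, DFJ, DFL, DGJ, EFL, EJL

Hence C_0 ≅ Z^8, C_1 ≅ Z^24, C_2 ≅ Z^16.

The boundary map ∂_1: C_1 → C_0 sends each edge [p,q] (with p < q) to q − p.
The 8×24 boundary matrix has rank 7 and Smith normal form diag(1,1,1,1,1,1,1).

∂_2: C_2 → C_1 sends each 2-simplex [p,q,r] to [q,r] − [p,r] + [p,q]. For instance
  ∂BEG = EG − BG + BE,
  ∂DFL = FL − DL + DF.
As a 24×16 matrix over Z this has rank 15, with invariant factors (1,1,1,1,1,1,1,1,1,1,1,1,1,1,1).

From H_k ≅ ker(∂_k) / im(∂_{k+1}) we obtain:

  H_1: rank ker ∂_1 − rank ∂_2 = (24 − 7) − 15 = 2, and the invariant factors of ∂_2 are all 1, so H_1 = Z^2.

H_1 = Z^2.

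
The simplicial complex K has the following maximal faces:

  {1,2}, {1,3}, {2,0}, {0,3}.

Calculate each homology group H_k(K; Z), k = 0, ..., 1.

Fix the vertex order 0 < 1 < 2 < 3 and write every simplex with vertices in increasing order. Then dim K = 1 and the simplices of K are:

  0-simplices (4): [0], [1], [2], [3]
  1-simplices (4): [0,2], [0,3], [1,2], [1,3]

so the chain groups are C_0 ≅ Z^4, C_1 ≅ Z^4.

The boundary map ∂_1: C_1 → C_0 sends each edge [p,q] (with p < q) to q − p. For instance
  ∂[0,3] = [3] − [0].
The 4×4 boundary matrix has rank 3 and Smith normal form diag(1,1,1).

Reading off H_k = ker ∂_k / im ∂_{k+1}:

  H_0: rank C_0 − rank ∂_1 = 4 − 3 = 1, and the invariant factors of ∂_1 are all 1, so H_0 ≅ Z.
  H_1: rank ker ∂_1 − rank ∂_2 = (4 − 3) − 0 = 1, and there is no ∂_2, so H_1 ≅ Z.

(K is a triangulation of the circle S^1.)

H_0 ≅ Z,  H_1 ≅ Z.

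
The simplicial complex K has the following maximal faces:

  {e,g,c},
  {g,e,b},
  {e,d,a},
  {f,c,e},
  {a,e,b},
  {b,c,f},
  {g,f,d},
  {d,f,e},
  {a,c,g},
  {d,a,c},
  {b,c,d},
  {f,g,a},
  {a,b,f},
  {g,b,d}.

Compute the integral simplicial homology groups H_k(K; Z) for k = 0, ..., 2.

H_0 ≅ Z,  H_1 ≅ Z^2,  H_2 ≅ Z.

Fix the vertex order a < b < c < d < e < f < g and write every simplex with vertices in increasing order. Then dim K = 2 and the simplices of K are:

  0-simplices (7): a, b, c, d, e, f, g
  1-simplices (21): ab, ac, ad, ae, af, ag, bc, bd, be, bf, bg, cd, ce, cf, cg, de, df, dg, ef, eg, fg
  2-simplices (14): abe, abf, acd, acg, ade, afg, bcd, bcf, bdg, beg, cef, ceg, def, dfg

so the chain groups are C_0 ≅ Z^7, C_1 ≅ Z^21, C_2 ≅ Z^14.

The boundary map ∂_1: C_1 → C_0 sends each edge [p,q] (with p < q) to q − p.
This gives a 7×21 integer matrix of rank 6; reducing to Smith normal form yields diagonal entries (1,1,1,1,1,1).

The boundary map ∂_2: C_2 → C_1 acts by ∂[p,q,r] = [q,r] − [p,r] + [p,q]. For instance
  ∂acg = cg − ag + ac,
  ∂bdg = dg − bg + bd.
This gives a 21×14 integer matrix of rank 13; reducing to Smith normal form yields diagonal entries (1,1,1,1,1,1,1,1,1,1,1,1,1).

Computing H_k = (kernel of ∂_k) / (image of ∂_{k+1}):

  H_0: rank C_0 − rank ∂_1 = 7 − 6 = 1, and the invariant factors of ∂_1 are all 1, so H_0 = Z.
  H_1: rank ker ∂_1 − rank ∂_2 = (21 − 6) − 13 = 2, and the invariant factors of ∂_2 are all 1, so H_1 = Z^2.
  H_2: rank ker ∂_2 − rank ∂_3 = (14 − 13) − 0 = 1, and there is no ∂_3, so H_2 = Z.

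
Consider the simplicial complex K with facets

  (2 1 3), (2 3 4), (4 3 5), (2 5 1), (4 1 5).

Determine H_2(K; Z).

H_2 ≅ 0.

K has 5 vertices, 10 edges, 5 triangles.
rank ∂_2 = 5, rank ∂_3 = 0 ⇒ b_2 = 5 − 5 − 0 = 0. So H_2 = 0.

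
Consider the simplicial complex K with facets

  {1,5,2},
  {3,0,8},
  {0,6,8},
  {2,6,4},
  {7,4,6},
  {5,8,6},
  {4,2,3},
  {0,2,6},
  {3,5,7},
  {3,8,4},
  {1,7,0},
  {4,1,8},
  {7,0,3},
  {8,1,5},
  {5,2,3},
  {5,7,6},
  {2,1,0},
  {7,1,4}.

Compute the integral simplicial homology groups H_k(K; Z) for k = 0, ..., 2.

Order the vertices as 0 < 1 < 2 < 3 < 4 < 5 < 6 < 7 < 8. Listing each simplex with vertices in this order, K has dimension 2 with simplices:

  0-simplices (9): [0], [1], [2], [3], [4], [5], [6], [7], [8]
  1-simplices (27): (27 of them)
  2-simplices (18): [0,1,2], [0,1,7], [0,2,6], [0,3,7], [0,3,8], [0,6,8], [1,2,5], [1,4,7], [1,4,8], [1,5,8], [2,3,4], [2,3,5], [2,4,6], [3,4,8], [3,5,7], [4,6,7], [5,6,7], [5,6,8]

giving chain groups C_0 ≅ Z^9, C_1 ≅ Z^27, C_2 ≅ Z^18.

Boundary ∂_1: C_1 → C_0 sends each edge [p,q] (with p < q) to q − p. For instance
  ∂[3,7] = [7] − [3].
This gives a 9×27 integer matrix of rank 8; reducing to Smith normal form yields diagonal entries (1,1,1,1,1,1,1,1).

The boundary map ∂_2: C_2 → C_1 acts by ∂[p,q,r] = [q,r] − [p,r] + [p,q]. For instance
  ∂[3,4,8] = [4,8] − [3,8] + [3,4],
  ∂[0,1,7] = [1,7] − [0,7] + [0,1].
The resulting 27×18 matrix has rank 17, and its Smith normal form has invariant factors (1,1,1,1,1,1,1,1,1,1,1,1,1,1,1,1,1).

From H_k ≅ ker(∂_k) / im(∂_{k+1}) we obtain:

  H_0: rank C_0 − rank ∂_1 = 9 − 8 = 1, and the invariant factors of ∂_1 are all 1, so H_0 ≅ Z.
  H_1: rank ker ∂_1 − rank ∂_2 = (27 − 8) − 17 = 2, and the invariant factors of ∂_2 are all 1, so H_1 ≅ Z^2.
  H_2: rank ker ∂_2 − rank ∂_3 = (18 − 17) − 0 = 1, and there is no ∂_3, so H_2 ≅ Z.

H_0 = Z,  H_1 = Z^2,  H_2 = Z.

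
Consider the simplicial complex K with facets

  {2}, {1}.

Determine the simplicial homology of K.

H_0 = Z^2.

We work with the vertex ordering 1 < 2. The simplices of K, each written with vertices in increasing order, are:

  0-simplices (2): [1], [2]

giving chain groups C_0 ≅ Z^2.

From H_k ≅ ker(∂_k) / im(∂_{k+1}) we obtain:

  H_0: rank C_0 − rank ∂_1 = 2 − 0 = 2, and there is no ∂_1, so H_0 = Z^2.

(K is a triangulation of a set of 2 points.)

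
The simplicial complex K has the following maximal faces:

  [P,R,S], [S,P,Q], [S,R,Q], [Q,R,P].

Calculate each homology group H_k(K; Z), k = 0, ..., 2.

H_0 = Z,  H_1 = 0,  H_2 = Z.

Order the vertices as P < Q < R < S. Listing each simplex with vertices in this order, K has dimension 2 with simplices:

  0-simplices (4): P, Q, R, S
  1-simplices (6): PQ, PR, PS, QR, QS, RS
  2-simplices (4): PQR, PQS, PRS, QRS

Hence C_0 ≅ Z^4, C_1 ≅ Z^6, C_2 ≅ Z^4.

The boundary map ∂_1: C_1 → C_0 is given by ∂[p,q] = [q] − [p].
As a 4×6 matrix over Z this has rank 3, with invariant factors (1,1,1).

Boundary ∂_2: C_2 → C_1 acts by ∂[p,q,r] = [q,r] − [p,r] + [p,q]. For instance
  ∂PRS = RS − PS + PR,
  ∂PQS = QS − PS + PQ.
As a 6×4 matrix over Z this has rank 3, with invariant factors (1,1,1).

Computing H_k = (kernel of ∂_k) / (image of ∂_{k+1}):

  H_0: rank C_0 − rank ∂_1 = 4 − 3 = 1, and the invariant factors of ∂_1 are all 1, so H_0 = Z.
  H_1: rank ker ∂_1 − rank ∂_2 = (6 − 3) − 3 = 0, and the invariant factors of ∂_2 are all 1, so H_1 = 0.
  H_2: rank ker ∂_2 − rank ∂_3 = (4 − 3) − 0 = 1, and there is no ∂_3, so H_2 = Z.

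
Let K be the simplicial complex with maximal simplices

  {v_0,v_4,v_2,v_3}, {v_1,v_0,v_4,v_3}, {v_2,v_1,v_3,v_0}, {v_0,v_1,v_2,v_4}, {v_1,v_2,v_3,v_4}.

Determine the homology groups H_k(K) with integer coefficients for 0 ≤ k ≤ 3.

H_0 = Z,  H_1 = 0,  H_2 = 0,  H_3 = Z.

We work with the vertex ordering v_0 < v_1 < v_2 < v_3 < v_4. The simplices of K, each written with vertices in increasing order, are:

  0-simplices (5): [v_0], [v_1], [v_2], [v_3], [v_4]
  1-simplices (10): [v_0,v_1], [v_0,v_2], [v_0,v_3], [v_0,v_4], [v_1,v_2], [v_1,v_3], [v_1,v_4], [v_2,v_3], [v_2,v_4], [v_3,v_4]
  2-simplices (10): [v_0,v_1,v_2], [v_0,v_1,v_3], [v_0,v_1,v_4], [v_0,v_2,v_3], [v_0,v_2,v_4], [v_0,v_3,v_4], [v_1,v_2,v_3], [v_1,v_2,v_4], [v_1,v_3,v_4], [v_2,v_3,v_4]
  3-simplices (5): [v_0,v_1,v_2,v_3], [v_0,v_1,v_2,v_4], [v_0,v_1,v_3,v_4], [v_0,v_2,v_3,v_4], [v_1,v_2,v_3,v_4]

so the chain groups are C_0 ≅ Z^5, C_1 ≅ Z^10, C_2 ≅ Z^10, C_3 ≅ Z^5.

The boundary map ∂_1: C_1 → C_0 is given by ∂[p,q] = [q] − [p]. For instance
  ∂[v_2,v_4] = [v_4] − [v_2].
This gives a 5×10 integer matrix of rank 4; reducing to Smith normal form yields diagonal entries (1,1,1,1).

The boundary map ∂_2: C_2 → C_1 sends each 2-simplex [p,q,r] to [q,r] − [p,r] + [p,q]. For instance
  ∂[v_0,v_1,v_4] = [v_1,v_4] − [v_0,v_4] + [v_0,v_1],
  ∂[v_0,v_1,v_3] = [v_1,v_3] − [v_0,v_3] + [v_0,v_1].
This gives a 10×10 integer matrix of rank 6; reducing to Smith normal form yields diagonal entries (1,1,1,1,1,1).

The boundary map ∂_3: C_3 → C_2 sends each 3-simplex σ to the alternating sum Σ_i (−1)^i (σ with its i-th vertex removed). For instance
  ∂[v_0,v_1,v_2,v_3] = [v_1,v_2,v_3] − [v_0,v_2,v_3] + [v_0,v_1,v_3] − [v_0,v_1,v_2],
  ∂[v_1,v_2,v_3,v_4] = [v_2,v_3,v_4] − [v_1,v_3,v_4] + [v_1,v_2,v_4] − [v_1,v_2,v_3].
The resulting 10×5 matrix has rank 4, and its Smith normal form has invariant factors (1,1,1,1).

Reading off H_k = ker ∂_k / im ∂_{k+1}:

  H_0: rank C_0 − rank ∂_1 = 5 − 4 = 1, and the invariant factors of ∂_1 are all 1, so H_0 ≅ Z.
  H_1: rank ker ∂_1 − rank ∂_2 = (10 − 4) − 6 = 0, and the invariant factors of ∂_2 are all 1, so H_1 ≅ 0.
  H_2: rank ker ∂_2 − rank ∂_3 = (10 − 6) − 4 = 0, and the invariant factors of ∂_3 are all 1, so H_2 ≅ 0.
  H_3: rank ker ∂_3 − rank ∂_4 = (5 − 4) − 0 = 1, and there is no ∂_4, so H_3 ≅ Z.

(K is a triangulation of the 3-sphere S^3.)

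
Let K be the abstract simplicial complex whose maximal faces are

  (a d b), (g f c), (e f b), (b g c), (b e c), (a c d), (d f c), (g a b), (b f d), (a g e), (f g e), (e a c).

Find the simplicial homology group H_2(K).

Order the vertices as a < b < c < d < e < f < g. Listing each simplex with vertices in this order, K has dimension 2 with simplices:

  0-simplices (7): a, b, c, d, e, f, g
  1-simplices (18): ab, ac, ad, ae, ag, bc, bd, be, bf, bg, cd, ce, cf, cg, df, ef, eg, fg
  2-simplices (12): abd, abg, acd, ace, aeg, bce, bcg, bdf, bef, cdf, cfg, efg

giving chain groups C_0 ≅ Z^7, C_1 ≅ Z^18, C_2 ≅ Z^12.

∂_1: C_1 → C_0 is given by ∂[p,q] = [q] − [p]. For instance
  ∂ag = g − a.
The 7×18 boundary matrix has rank 6 and Smith normal form diag(1,1,1,1,1,1).

∂_2: C_2 → C_1 maps a triangle to the signed sum of its edges. For instance
  ∂ace = ce − ae + ac,
  ∂bcg = cg − bg + bc.
This gives a 18×12 integer matrix of rank 12; reducing to Smith normal form yields diagonal entries (1,1,1,1,1,1,1,1,1,1,1,2).

Now H_k = ker ∂_k / im ∂_{k+1}, so:

  H_2: rank ker ∂_2 − rank ∂_3 = (12 − 12) − 0 = 0, and there is no ∂_3, so H_2 ≅ 0.

(K is a triangulation of the real projective plane RP^2.)

H_2 ≅ 0.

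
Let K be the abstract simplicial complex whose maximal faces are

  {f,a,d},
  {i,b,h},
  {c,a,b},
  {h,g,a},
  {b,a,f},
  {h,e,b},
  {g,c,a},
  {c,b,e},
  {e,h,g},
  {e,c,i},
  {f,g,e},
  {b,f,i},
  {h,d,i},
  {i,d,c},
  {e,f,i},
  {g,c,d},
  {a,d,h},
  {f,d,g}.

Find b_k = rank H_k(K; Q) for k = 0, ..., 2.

b_0 = 1, b_1 = 1, b_2 = 0.

Take the total order a < b < c < d < e < f < g < h < i on the vertex set. Then K (dimension 2) consists of the simplices:

  0-simplices (9): a, b, c, d, e, f, g, h, i
  1-simplices (27): ab, ac, ad, af, ag, ah, bc, be, bf, bh, bi, cd, ce, cg, ci, df, dg, dh, di, ef, eg, eh, ei, fg, fi, gh, hi
  2-simplices (18): abc, abf, acg, adf, adh, agh, bce, beh, bfi, bhi, cdg, cdi, cei, dfg, dhi, efg, efi, egh

so the chain groups are C_0 ≅ Z^9, C_1 ≅ Z^27, C_2 ≅ Z^18.

The boundary map ∂_1: C_1 → C_0 sends each edge [p,q] (with p < q) to q − p. For instance
  ∂bh = h − b.
The resulting 9×27 matrix has rank 8, and its Smith normal form has invariant factors (1,1,1,1,1,1,1,1).

∂_2: C_2 → C_1 maps a triangle to the signed sum of its edges. For instance
  ∂efi = fi − ei + ef,
  ∂bhi = hi − bi + bh.
This gives a 27×18 integer matrix of rank 18; reducing to Smith normal form yields diagonal entries (1,1,1,1,1,1,1,1,1,1,1,1,1,1,1,1,1,2).

Reading off H_k = ker ∂_k / im ∂_{k+1}:

  H_0: rank C_0 − rank ∂_1 = 9 − 8 = 1, and the invariant factors of ∂_1 are all 1, so H_0 ≅ Z.
  H_1: rank ker ∂_1 − rank ∂_2 = (27 − 8) − 18 = 1, and ∂_2 has invariant factor 2 > 1, so H_1 ≅ Z × Z/2.
  H_2: rank ker ∂_2 − rank ∂_3 = (18 − 18) − 0 = 0, and there is no ∂_3, so H_2 ≅ 0.

As a check, the Euler characteristic is 9 − 27 + 18 = 0, which agrees with 1 − 1 + 0 = 0.

Hence the Betti numbers are b_0 = 1, b_1 = 1, b_2 = 0.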